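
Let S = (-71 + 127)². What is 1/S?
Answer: 1/3136 ≈ 0.00031888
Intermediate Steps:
S = 3136 (S = 56² = 3136)
1/S = 1/3136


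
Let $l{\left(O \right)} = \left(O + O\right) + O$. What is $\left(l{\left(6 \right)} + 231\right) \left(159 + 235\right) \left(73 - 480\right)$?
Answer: $-39929142$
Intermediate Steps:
$l{\left(O \right)} = 3 O$ ($l{\left(O \right)} = 2 O + O = 3 O$)
$\left(l{\left(6 \right)} + 231\right) \left(159 + 235\right) \left(73 - 480\right) = \left(3 \cdot 6 + 231\right) \left(159 + 235\right) \left(73 - 480\right) = \left(18 + 231\right) 394 \left(-407\right) = 249 \cdot 394 \left(-407\right) = 98106 \left(-407\right) = -39929142$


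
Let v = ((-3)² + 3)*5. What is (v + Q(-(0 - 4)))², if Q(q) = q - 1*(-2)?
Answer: 4356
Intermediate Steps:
Q(q) = 2 + q (Q(q) = q + 2 = 2 + q)
v = 60 (v = (9 + 3)*5 = 12*5 = 60)
(v + Q(-(0 - 4)))² = (60 + (2 - (0 - 4)))² = (60 + (2 - 1*(-4)))² = (60 + (2 + 4))² = (60 + 6)² = 66² = 4356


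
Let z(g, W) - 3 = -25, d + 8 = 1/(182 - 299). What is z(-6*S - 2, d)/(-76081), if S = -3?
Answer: 22/76081 ≈ 0.00028917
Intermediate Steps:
d = -937/117 (d = -8 + 1/(182 - 299) = -8 + 1/(-117) = -8 - 1/117 = -937/117 ≈ -8.0085)
z(g, W) = -22 (z(g, W) = 3 - 25 = -22)
z(-6*S - 2, d)/(-76081) = -22/(-76081) = -22*(-1/76081) = 22/76081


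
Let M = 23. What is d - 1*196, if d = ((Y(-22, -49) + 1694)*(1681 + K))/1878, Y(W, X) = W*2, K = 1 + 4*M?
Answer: 426502/313 ≈ 1362.6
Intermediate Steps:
K = 93 (K = 1 + 4*23 = 1 + 92 = 93)
Y(W, X) = 2*W
d = 487850/313 (d = ((2*(-22) + 1694)*(1681 + 93))/1878 = ((-44 + 1694)*1774)*(1/1878) = (1650*1774)*(1/1878) = 2927100*(1/1878) = 487850/313 ≈ 1558.6)
d - 1*196 = 487850/313 - 1*196 = 487850/313 - 196 = 426502/313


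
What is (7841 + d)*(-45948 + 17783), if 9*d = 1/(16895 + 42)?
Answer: -33663572792410/152433 ≈ -2.2084e+8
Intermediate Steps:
d = 1/152433 (d = 1/(9*(16895 + 42)) = (⅑)/16937 = (⅑)*(1/16937) = 1/152433 ≈ 6.5603e-6)
(7841 + d)*(-45948 + 17783) = (7841 + 1/152433)*(-45948 + 17783) = (1195227154/152433)*(-28165) = -33663572792410/152433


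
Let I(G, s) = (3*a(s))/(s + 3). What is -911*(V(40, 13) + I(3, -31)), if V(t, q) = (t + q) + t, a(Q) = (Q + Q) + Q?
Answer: -2626413/28 ≈ -93801.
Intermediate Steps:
a(Q) = 3*Q (a(Q) = 2*Q + Q = 3*Q)
V(t, q) = q + 2*t (V(t, q) = (q + t) + t = q + 2*t)
I(G, s) = 9*s/(3 + s) (I(G, s) = (3*(3*s))/(s + 3) = (9*s)/(3 + s) = 9*s/(3 + s))
-911*(V(40, 13) + I(3, -31)) = -911*((13 + 2*40) + 9*(-31)/(3 - 31)) = -911*((13 + 80) + 9*(-31)/(-28)) = -911*(93 + 9*(-31)*(-1/28)) = -911*(93 + 279/28) = -911*2883/28 = -2626413/28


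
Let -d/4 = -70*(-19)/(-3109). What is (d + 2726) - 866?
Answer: 5788060/3109 ≈ 1861.7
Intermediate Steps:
d = 5320/3109 (d = -4*(-70*(-19))/(-3109) = -5320*(-1)/3109 = -4*(-1330/3109) = 5320/3109 ≈ 1.7112)
(d + 2726) - 866 = (5320/3109 + 2726) - 866 = 8480454/3109 - 866 = 5788060/3109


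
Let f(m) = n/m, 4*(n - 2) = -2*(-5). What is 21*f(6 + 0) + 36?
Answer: 207/4 ≈ 51.750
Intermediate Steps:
n = 9/2 (n = 2 + (-2*(-5))/4 = 2 + (¼)*10 = 2 + 5/2 = 9/2 ≈ 4.5000)
f(m) = 9/(2*m)
21*f(6 + 0) + 36 = 21*(9/(2*(6 + 0))) + 36 = 21*((9/2)/6) + 36 = 21*((9/2)*(⅙)) + 36 = 21*(¾) + 36 = 63/4 + 36 = 207/4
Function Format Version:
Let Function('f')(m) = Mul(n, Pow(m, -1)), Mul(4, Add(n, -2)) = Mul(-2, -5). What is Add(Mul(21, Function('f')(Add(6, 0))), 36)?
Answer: Rational(207, 4) ≈ 51.750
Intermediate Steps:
n = Rational(9, 2) (n = Add(2, Mul(Rational(1, 4), Mul(-2, -5))) = Add(2, Mul(Rational(1, 4), 10)) = Add(2, Rational(5, 2)) = Rational(9, 2) ≈ 4.5000)
Function('f')(m) = Mul(Rational(9, 2), Pow(m, -1))
Add(Mul(21, Function('f')(Add(6, 0))), 36) = Add(Mul(21, Mul(Rational(9, 2), Pow(Add(6, 0), -1))), 36) = Add(Mul(21, Mul(Rational(9, 2), Pow(6, -1))), 36) = Add(Mul(21, Mul(Rational(9, 2), Rational(1, 6))), 36) = Add(Mul(21, Rational(3, 4)), 36) = Add(Rational(63, 4), 36) = Rational(207, 4)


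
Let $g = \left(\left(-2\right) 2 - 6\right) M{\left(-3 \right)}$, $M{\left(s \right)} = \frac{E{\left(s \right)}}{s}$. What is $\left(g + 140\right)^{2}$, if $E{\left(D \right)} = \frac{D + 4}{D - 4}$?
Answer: $\frac{8584900}{441} \approx 19467.0$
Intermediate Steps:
$E{\left(D \right)} = \frac{4 + D}{-4 + D}$
$M{\left(s \right)} = \frac{4 + s}{s \left(-4 + s\right)}$ ($M{\left(s \right)} = \frac{\frac{1}{-4 + s} \left(4 + s\right)}{s} = \frac{4 + s}{s \left(-4 + s\right)}$)
$g = - \frac{10}{21}$ ($g = \left(\left(-2\right) 2 - 6\right) \frac{4 - 3}{\left(-3\right) \left(-4 - 3\right)} = \left(-4 - 6\right) \left(\left(- \frac{1}{3}\right) \frac{1}{-7} \cdot 1\right) = - 10 \left(\left(- \frac{1}{3}\right) \left(- \frac{1}{7}\right) 1\right) = \left(-10\right) \frac{1}{21} = - \frac{10}{21} \approx -0.47619$)
$\left(g + 140\right)^{2} = \left(- \frac{10}{21} + 140\right)^{2} = \left(\frac{2930}{21}\right)^{2} = \frac{8584900}{441}$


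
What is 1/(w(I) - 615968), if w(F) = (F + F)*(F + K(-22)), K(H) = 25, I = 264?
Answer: -1/463376 ≈ -2.1581e-6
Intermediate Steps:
w(F) = 2*F*(25 + F) (w(F) = (F + F)*(F + 25) = (2*F)*(25 + F) = 2*F*(25 + F))
1/(w(I) - 615968) = 1/(2*264*(25 + 264) - 615968) = 1/(2*264*289 - 615968) = 1/(152592 - 615968) = 1/(-463376) = -1/463376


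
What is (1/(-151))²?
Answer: 1/22801 ≈ 4.3858e-5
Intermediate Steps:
(1/(-151))² = (-1/151)² = 1/22801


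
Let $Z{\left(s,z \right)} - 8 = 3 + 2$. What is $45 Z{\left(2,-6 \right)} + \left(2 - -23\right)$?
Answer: $610$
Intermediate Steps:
$Z{\left(s,z \right)} = 13$ ($Z{\left(s,z \right)} = 8 + \left(3 + 2\right) = 8 + 5 = 13$)
$45 Z{\left(2,-6 \right)} + \left(2 - -23\right) = 45 \cdot 13 + \left(2 - -23\right) = 585 + \left(2 + 23\right) = 585 + 25 = 610$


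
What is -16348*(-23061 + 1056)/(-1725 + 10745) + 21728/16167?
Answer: 290803801457/7291317 ≈ 39884.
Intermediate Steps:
-16348*(-23061 + 1056)/(-1725 + 10745) + 21728/16167 = -16348/(9020/(-22005)) + 21728*(1/16167) = -16348/(9020*(-1/22005)) + 21728/16167 = -16348/(-1804/4401) + 21728/16167 = -16348*(-4401/1804) + 21728/16167 = 17986887/451 + 21728/16167 = 290803801457/7291317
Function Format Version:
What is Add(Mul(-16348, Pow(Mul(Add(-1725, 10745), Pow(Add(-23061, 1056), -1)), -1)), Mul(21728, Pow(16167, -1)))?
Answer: Rational(290803801457, 7291317) ≈ 39884.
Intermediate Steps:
Add(Mul(-16348, Pow(Mul(Add(-1725, 10745), Pow(Add(-23061, 1056), -1)), -1)), Mul(21728, Pow(16167, -1))) = Add(Mul(-16348, Pow(Mul(9020, Pow(-22005, -1)), -1)), Mul(21728, Rational(1, 16167))) = Add(Mul(-16348, Pow(Mul(9020, Rational(-1, 22005)), -1)), Rational(21728, 16167)) = Add(Mul(-16348, Pow(Rational(-1804, 4401), -1)), Rational(21728, 16167)) = Add(Mul(-16348, Rational(-4401, 1804)), Rational(21728, 16167)) = Add(Rational(17986887, 451), Rational(21728, 16167)) = Rational(290803801457, 7291317)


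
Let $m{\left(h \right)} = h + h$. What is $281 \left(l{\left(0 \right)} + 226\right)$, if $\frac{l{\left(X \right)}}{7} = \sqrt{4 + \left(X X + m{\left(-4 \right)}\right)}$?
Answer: $63506 + 3934 i \approx 63506.0 + 3934.0 i$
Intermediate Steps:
$m{\left(h \right)} = 2 h$
$l{\left(X \right)} = 7 \sqrt{-4 + X^{2}}$ ($l{\left(X \right)} = 7 \sqrt{4 + \left(X X + 2 \left(-4\right)\right)} = 7 \sqrt{4 + \left(X^{2} - 8\right)} = 7 \sqrt{4 + \left(-8 + X^{2}\right)} = 7 \sqrt{-4 + X^{2}}$)
$281 \left(l{\left(0 \right)} + 226\right) = 281 \left(7 \sqrt{-4 + 0^{2}} + 226\right) = 281 \left(7 \sqrt{-4 + 0} + 226\right) = 281 \left(7 \sqrt{-4} + 226\right) = 281 \left(7 \cdot 2 i + 226\right) = 281 \left(14 i + 226\right) = 281 \left(226 + 14 i\right) = 63506 + 3934 i$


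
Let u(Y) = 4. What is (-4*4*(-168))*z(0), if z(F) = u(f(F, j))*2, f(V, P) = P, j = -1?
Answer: 21504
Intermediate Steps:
z(F) = 8 (z(F) = 4*2 = 8)
(-4*4*(-168))*z(0) = (-4*4*(-168))*8 = -16*(-168)*8 = 2688*8 = 21504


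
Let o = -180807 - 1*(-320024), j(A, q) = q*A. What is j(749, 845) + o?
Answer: 772122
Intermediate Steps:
j(A, q) = A*q
o = 139217 (o = -180807 + 320024 = 139217)
j(749, 845) + o = 749*845 + 139217 = 632905 + 139217 = 772122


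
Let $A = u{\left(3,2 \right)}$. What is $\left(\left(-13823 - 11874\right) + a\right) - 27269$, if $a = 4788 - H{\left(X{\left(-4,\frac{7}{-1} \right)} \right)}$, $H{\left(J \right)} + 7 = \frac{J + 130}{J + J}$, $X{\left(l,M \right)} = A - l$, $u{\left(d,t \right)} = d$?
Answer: $- \frac{674531}{14} \approx -48181.0$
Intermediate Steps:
$A = 3$
$X{\left(l,M \right)} = 3 - l$
$H{\left(J \right)} = -7 + \frac{130 + J}{2 J}$ ($H{\left(J \right)} = -7 + \frac{J + 130}{J + J} = -7 + \frac{130 + J}{2 J}$)
$a = \frac{66993}{14}$ ($a = 4788 - \left(- \frac{13}{2} + \frac{65}{3 - -4}\right) = 4788 - \left(- \frac{13}{2} + \frac{65}{3 + 4}\right) = 4788 - \left(- \frac{13}{2} + \frac{65}{7}\right) = 4788 - \frac{39}{14} = \frac{66993}{14} \approx 4785.2$)
$\left(\left(-13823 - 11874\right) + a\right) - 27269 = \left(\left(-13823 - 11874\right) + \frac{66993}{14}\right) - 27269 = \left(-25697 + \frac{66993}{14}\right) - 27269 = - \frac{292765}{14} - 27269 = - \frac{674531}{14}$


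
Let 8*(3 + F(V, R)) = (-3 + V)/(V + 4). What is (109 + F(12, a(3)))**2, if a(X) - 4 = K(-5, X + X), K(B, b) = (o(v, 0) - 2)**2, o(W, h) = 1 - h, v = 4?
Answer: 184334929/16384 ≈ 11251.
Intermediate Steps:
K(B, b) = 1 (K(B, b) = ((1 - 1*0) - 2)**2 = ((1 + 0) - 2)**2 = (1 - 2)**2 = (-1)**2 = 1)
a(X) = 5 (a(X) = 4 + 1 = 5)
F(V, R) = -3 + (-3 + V)/(8*(4 + V)) (F(V, R) = -3 + ((-3 + V)/(V + 4))/8 = -3 + ((-3 + V)/(4 + V))/8 = -3 + (-3 + V)/(8*(4 + V)))
(109 + F(12, a(3)))**2 = (109 + (-99 - 23*12)/(8*(4 + 12)))**2 = (109 + (1/8)*(-99 - 276)/16)**2 = (109 + (1/8)*(1/16)*(-375))**2 = (109 - 375/128)**2 = (13577/128)**2 = 184334929/16384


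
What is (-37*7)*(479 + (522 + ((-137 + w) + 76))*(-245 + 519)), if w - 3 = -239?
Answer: -16091411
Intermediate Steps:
w = -236 (w = 3 - 239 = -236)
(-37*7)*(479 + (522 + ((-137 + w) + 76))*(-245 + 519)) = (-37*7)*(479 + (522 + ((-137 - 236) + 76))*(-245 + 519)) = -259*(479 + (522 + (-373 + 76))*274) = -259*(479 + (522 - 297)*274) = -259*(479 + 225*274) = -259*(479 + 61650) = -259*62129 = -16091411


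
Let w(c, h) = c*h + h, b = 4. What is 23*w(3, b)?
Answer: 368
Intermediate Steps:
w(c, h) = h + c*h
23*w(3, b) = 23*(4*(1 + 3)) = 23*(4*4) = 23*16 = 368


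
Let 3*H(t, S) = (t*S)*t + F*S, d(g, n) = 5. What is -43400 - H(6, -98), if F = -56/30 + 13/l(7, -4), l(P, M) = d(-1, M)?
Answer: -1899002/45 ≈ -42200.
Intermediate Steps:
l(P, M) = 5
F = 11/15 (F = -56/30 + 13/5 = -56*1/30 + 13*(⅕) = -28/15 + 13/5 = 11/15 ≈ 0.73333)
H(t, S) = 11*S/45 + S*t²/3 (H(t, S) = ((t*S)*t + 11*S/15)/3 = ((S*t)*t + 11*S/15)/3 = (S*t² + 11*S/15)/3 = (11*S/15 + S*t²)/3 = 11*S/45 + S*t²/3)
-43400 - H(6, -98) = -43400 - (-98)*(11 + 15*6²)/45 = -43400 - (-98)*(11 + 15*36)/45 = -43400 - (-98)*(11 + 540)/45 = -43400 - (-98)*551/45 = -43400 - 1*(-53998/45) = -43400 + 53998/45 = -1899002/45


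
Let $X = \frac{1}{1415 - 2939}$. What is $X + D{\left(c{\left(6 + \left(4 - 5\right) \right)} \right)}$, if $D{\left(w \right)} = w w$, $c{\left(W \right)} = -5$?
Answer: $\frac{38099}{1524} \approx 24.999$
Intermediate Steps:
$X = - \frac{1}{1524}$ ($X = \frac{1}{-1524} = - \frac{1}{1524} \approx -0.00065617$)
$D{\left(w \right)} = w^{2}$
$X + D{\left(c{\left(6 + \left(4 - 5\right) \right)} \right)} = - \frac{1}{1524} + \left(-5\right)^{2} = - \frac{1}{1524} + 25 = \frac{38099}{1524}$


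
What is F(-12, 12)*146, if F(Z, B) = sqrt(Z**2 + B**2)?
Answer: 1752*sqrt(2) ≈ 2477.7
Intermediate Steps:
F(Z, B) = sqrt(B**2 + Z**2)
F(-12, 12)*146 = sqrt(12**2 + (-12)**2)*146 = sqrt(144 + 144)*146 = sqrt(288)*146 = (12*sqrt(2))*146 = 1752*sqrt(2)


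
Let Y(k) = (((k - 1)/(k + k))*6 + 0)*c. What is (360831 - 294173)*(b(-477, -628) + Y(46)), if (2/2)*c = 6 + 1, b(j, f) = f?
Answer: -931312247/23 ≈ -4.0492e+7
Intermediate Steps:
c = 7 (c = 6 + 1 = 7)
Y(k) = 21*(-1 + k)/k (Y(k) = (((k - 1)/(k + k))*6 + 0)*7 = (((-1 + k)/((2*k)))*6 + 0)*7 = (((-1 + k)*(1/(2*k)))*6 + 0)*7 = (((-1 + k)/(2*k))*6 + 0)*7 = (3*(-1 + k)/k + 0)*7 = (3*(-1 + k)/k)*7 = 21*(-1 + k)/k)
(360831 - 294173)*(b(-477, -628) + Y(46)) = (360831 - 294173)*(-628 + (21 - 21/46)) = 66658*(-628 + (21 - 21*1/46)) = 66658*(-628 + (21 - 21/46)) = 66658*(-628 + 945/46) = 66658*(-27943/46) = -931312247/23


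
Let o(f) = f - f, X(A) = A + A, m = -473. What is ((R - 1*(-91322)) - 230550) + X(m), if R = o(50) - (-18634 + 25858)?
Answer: -147398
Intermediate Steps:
X(A) = 2*A
o(f) = 0
R = -7224 (R = 0 - (-18634 + 25858) = 0 - 1*7224 = 0 - 7224 = -7224)
((R - 1*(-91322)) - 230550) + X(m) = ((-7224 - 1*(-91322)) - 230550) + 2*(-473) = ((-7224 + 91322) - 230550) - 946 = (84098 - 230550) - 946 = -146452 - 946 = -147398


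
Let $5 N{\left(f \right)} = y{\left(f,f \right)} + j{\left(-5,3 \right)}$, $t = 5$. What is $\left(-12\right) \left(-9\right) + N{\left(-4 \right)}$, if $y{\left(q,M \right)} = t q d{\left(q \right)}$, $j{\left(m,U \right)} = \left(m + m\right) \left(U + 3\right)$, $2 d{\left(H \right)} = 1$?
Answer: $94$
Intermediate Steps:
$d{\left(H \right)} = \frac{1}{2}$ ($d{\left(H \right)} = \frac{1}{2} \cdot 1 = \frac{1}{2}$)
$j{\left(m,U \right)} = 2 m \left(3 + U\right)$
$y{\left(q,M \right)} = \frac{5 q}{2}$ ($y{\left(q,M \right)} = 5 q \frac{1}{2} = \frac{5 q}{2}$)
$N{\left(f \right)} = -12 + \frac{f}{2}$ ($N{\left(f \right)} = \frac{\frac{5 f}{2} + 2 \left(-5\right) \left(3 + 3\right)}{5} = \frac{\frac{5 f}{2} + 2 \left(-5\right) 6}{5} = \frac{\frac{5 f}{2} - 60}{5} = \frac{-60 + \frac{5 f}{2}}{5} = -12 + \frac{f}{2}$)
$\left(-12\right) \left(-9\right) + N{\left(-4 \right)} = \left(-12\right) \left(-9\right) + \left(-12 + \frac{1}{2} \left(-4\right)\right) = 108 - 14 = 94$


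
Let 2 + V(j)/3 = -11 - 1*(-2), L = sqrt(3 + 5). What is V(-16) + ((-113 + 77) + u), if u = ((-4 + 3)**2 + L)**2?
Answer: -60 + 4*sqrt(2) ≈ -54.343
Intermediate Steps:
L = 2*sqrt(2) (L = sqrt(8) = 2*sqrt(2) ≈ 2.8284)
V(j) = -33 (V(j) = -6 + 3*(-11 - 1*(-2)) = -6 + 3*(-11 + 2) = -6 + 3*(-9) = -6 - 27 = -33)
u = (1 + 2*sqrt(2))**2 (u = ((-4 + 3)**2 + 2*sqrt(2))**2 = ((-1)**2 + 2*sqrt(2))**2 = (1 + 2*sqrt(2))**2 ≈ 14.657)
V(-16) + ((-113 + 77) + u) = -33 + ((-113 + 77) + (9 + 4*sqrt(2))) = -33 + (-36 + (9 + 4*sqrt(2))) = -33 + (-27 + 4*sqrt(2)) = -60 + 4*sqrt(2)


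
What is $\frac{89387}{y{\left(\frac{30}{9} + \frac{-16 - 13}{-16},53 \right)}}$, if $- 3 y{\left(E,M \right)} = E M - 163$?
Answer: $- \frac{12871728}{5267} \approx -2443.8$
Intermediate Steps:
$y{\left(E,M \right)} = \frac{163}{3} - \frac{E M}{3}$ ($y{\left(E,M \right)} = - \frac{E M - 163}{3} = - \frac{-163 + E M}{3} = \frac{163}{3} - \frac{E M}{3}$)
$\frac{89387}{y{\left(\frac{30}{9} + \frac{-16 - 13}{-16},53 \right)}} = \frac{89387}{\frac{163}{3} - \frac{1}{3} \left(\frac{30}{9} + \frac{-16 - 13}{-16}\right) 53} = \frac{89387}{\frac{163}{3} - \frac{1}{3} \left(30 \cdot \frac{1}{9} - - \frac{29}{16}\right) 53} = \frac{89387}{\frac{163}{3} - \frac{1}{3} \left(\frac{10}{3} + \frac{29}{16}\right) 53} = \frac{89387}{\frac{163}{3} - \frac{247}{144} \cdot 53} = \frac{89387}{\frac{163}{3} - \frac{13091}{144}} = \frac{89387}{- \frac{5267}{144}} = 89387 \left(- \frac{144}{5267}\right) = - \frac{12871728}{5267}$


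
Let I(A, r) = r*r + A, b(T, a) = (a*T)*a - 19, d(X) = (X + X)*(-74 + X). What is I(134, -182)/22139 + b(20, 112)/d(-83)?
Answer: 6420581675/576986618 ≈ 11.128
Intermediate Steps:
d(X) = 2*X*(-74 + X) (d(X) = (2*X)*(-74 + X) = 2*X*(-74 + X))
b(T, a) = -19 + T*a² (b(T, a) = (T*a)*a - 19 = T*a² - 19 = -19 + T*a²)
I(A, r) = A + r² (I(A, r) = r² + A = A + r²)
I(134, -182)/22139 + b(20, 112)/d(-83) = (134 + (-182)²)/22139 + (-19 + 20*112²)/((2*(-83)*(-74 - 83))) = (134 + 33124)*(1/22139) + (-19 + 20*12544)/((2*(-83)*(-157))) = 33258*(1/22139) + (-19 + 250880)/26062 = 33258/22139 + 250861*(1/26062) = 33258/22139 + 250861/26062 = 6420581675/576986618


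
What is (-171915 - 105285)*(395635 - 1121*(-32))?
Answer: -119613740400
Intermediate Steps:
(-171915 - 105285)*(395635 - 1121*(-32)) = -277200*(395635 + 35872) = -277200*431507 = -119613740400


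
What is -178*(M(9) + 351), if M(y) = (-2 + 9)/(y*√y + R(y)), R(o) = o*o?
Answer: -3374435/54 ≈ -62490.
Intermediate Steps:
R(o) = o²
M(y) = 7/(y² + y^(3/2)) (M(y) = (-2 + 9)/(y*√y + y²) = 7/(y^(3/2) + y²) = 7/(y² + y^(3/2)))
-178*(M(9) + 351) = -178*(7/(9² + 9^(3/2)) + 351) = -178*(7/(81 + 27) + 351) = -178*(7/108 + 351) = -178*37915/108 = -3374435/54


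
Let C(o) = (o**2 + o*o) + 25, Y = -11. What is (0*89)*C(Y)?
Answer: 0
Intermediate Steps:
C(o) = 25 + 2*o**2 (C(o) = (o**2 + o**2) + 25 = 2*o**2 + 25 = 25 + 2*o**2)
(0*89)*C(Y) = (0*89)*(25 + 2*(-11)**2) = 0*(25 + 2*121) = 0*(25 + 242) = 0*267 = 0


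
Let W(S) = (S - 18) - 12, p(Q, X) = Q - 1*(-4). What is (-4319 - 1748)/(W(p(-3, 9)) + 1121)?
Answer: -6067/1092 ≈ -5.5559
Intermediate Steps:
p(Q, X) = 4 + Q (p(Q, X) = Q + 4 = 4 + Q)
W(S) = -30 + S (W(S) = (-18 + S) - 12 = -30 + S)
(-4319 - 1748)/(W(p(-3, 9)) + 1121) = (-4319 - 1748)/((-30 + (4 - 3)) + 1121) = -6067/((-30 + 1) + 1121) = -6067/(-29 + 1121) = -6067/1092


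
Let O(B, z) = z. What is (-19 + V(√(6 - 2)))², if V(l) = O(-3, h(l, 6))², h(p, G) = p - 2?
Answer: 361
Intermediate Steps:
h(p, G) = -2 + p
V(l) = (-2 + l)²
(-19 + V(√(6 - 2)))² = (-19 + (-2 + √(6 - 2))²)² = (-19 + (-2 + √4)²)² = (-19 + (-2 + 2)²)² = (-19 + 0²)² = (-19 + 0)² = (-19)² = 361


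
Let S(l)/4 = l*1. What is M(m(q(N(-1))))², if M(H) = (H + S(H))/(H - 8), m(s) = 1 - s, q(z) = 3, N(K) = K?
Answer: 1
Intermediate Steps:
S(l) = 4*l (S(l) = 4*(l*1) = 4*l)
M(H) = 5*H/(-8 + H) (M(H) = (H + 4*H)/(H - 8) = (5*H)/(-8 + H) = 5*H/(-8 + H))
M(m(q(N(-1))))² = (5*(1 - 1*3)/(-8 + (1 - 1*3)))² = (5*(1 - 3)/(-8 + (1 - 3)))² = (5*(-2)/(-8 - 2))² = (5*(-2)/(-10))² = (5*(-2)*(-⅒))² = 1² = 1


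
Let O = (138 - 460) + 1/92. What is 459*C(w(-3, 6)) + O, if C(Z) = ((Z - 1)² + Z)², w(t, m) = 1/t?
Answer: 175447/276 ≈ 635.68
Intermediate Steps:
O = -29623/92 (O = -322 + 1/92 = -29623/92 ≈ -321.99)
C(Z) = (Z + (-1 + Z)²)² (C(Z) = ((-1 + Z)² + Z)² = (Z + (-1 + Z)²)²)
459*C(w(-3, 6)) + O = 459*(1/(-3) + (-1 + 1/(-3))²)² - 29623/92 = 459*(-⅓ + (-1 - ⅓)²)² - 29623/92 = 459*(-⅓ + (-4/3)²)² - 29623/92 = 459*(-⅓ + 16/9)² - 29623/92 = 459*(13/9)² - 29623/92 = 459*(169/81) - 29623/92 = 2873/3 - 29623/92 = 175447/276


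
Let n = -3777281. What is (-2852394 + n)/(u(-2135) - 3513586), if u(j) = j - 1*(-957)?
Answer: 6629675/3514764 ≈ 1.8862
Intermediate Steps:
u(j) = 957 + j (u(j) = j + 957 = 957 + j)
(-2852394 + n)/(u(-2135) - 3513586) = (-2852394 - 3777281)/((957 - 2135) - 3513586) = -6629675/(-1178 - 3513586) = -6629675/(-3514764) = -6629675*(-1/3514764) = 6629675/3514764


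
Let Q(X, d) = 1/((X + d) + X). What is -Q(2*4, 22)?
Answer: -1/38 ≈ -0.026316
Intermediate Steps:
Q(X, d) = 1/(d + 2*X)
-Q(2*4, 22) = -1/(22 + 2*(2*4)) = -1/(22 + 2*8) = -1/(22 + 16) = -1/38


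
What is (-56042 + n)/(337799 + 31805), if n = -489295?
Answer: -545337/369604 ≈ -1.4755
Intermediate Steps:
(-56042 + n)/(337799 + 31805) = (-56042 - 489295)/(337799 + 31805) = -545337/369604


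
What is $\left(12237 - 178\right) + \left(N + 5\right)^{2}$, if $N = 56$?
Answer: $15780$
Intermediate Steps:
$\left(12237 - 178\right) + \left(N + 5\right)^{2} = \left(12237 - 178\right) + \left(56 + 5\right)^{2} = \left(12237 + \left(-12741 + 12563\right)\right) + 61^{2} = \left(12237 - 178\right) + 3721 = 12059 + 3721 = 15780$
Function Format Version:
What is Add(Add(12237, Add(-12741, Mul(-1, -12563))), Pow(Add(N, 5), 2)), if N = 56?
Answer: 15780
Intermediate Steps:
Add(Add(12237, Add(-12741, Mul(-1, -12563))), Pow(Add(N, 5), 2)) = Add(Add(12237, Add(-12741, Mul(-1, -12563))), Pow(Add(56, 5), 2)) = Add(Add(12237, Add(-12741, 12563)), Pow(61, 2)) = Add(Add(12237, -178), 3721) = Add(12059, 3721) = 15780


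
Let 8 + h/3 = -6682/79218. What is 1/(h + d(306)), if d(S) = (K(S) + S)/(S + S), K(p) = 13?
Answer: -897804/21306511 ≈ -0.042138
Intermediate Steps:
h = -320213/13203 (h = -24 + 3*(-6682/79218) = -24 + 3*(-6682*1/79218) = -24 + 3*(-3341/39609) = -24 - 3341/13203 = -320213/13203 ≈ -24.253)
d(S) = (13 + S)/(2*S) (d(S) = (13 + S)/(S + S) = (13 + S)/((2*S)) = (13 + S)*(1/(2*S)) = (13 + S)/(2*S))
1/(h + d(306)) = 1/(-320213/13203 + (½)*(13 + 306)/306) = 1/(-320213/13203 + (½)*(1/306)*319) = 1/(-320213/13203 + 319/612) = 1/(-21306511/897804) = -897804/21306511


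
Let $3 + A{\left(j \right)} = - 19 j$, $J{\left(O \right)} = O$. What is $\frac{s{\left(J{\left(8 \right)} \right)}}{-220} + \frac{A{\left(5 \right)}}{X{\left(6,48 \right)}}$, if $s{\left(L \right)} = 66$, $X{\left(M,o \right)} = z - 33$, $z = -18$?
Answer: $\frac{827}{510} \approx 1.6216$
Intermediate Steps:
$X{\left(M,o \right)} = -51$ ($X{\left(M,o \right)} = -18 - 33 = -51$)
$A{\left(j \right)} = -3 - 19 j$
$\frac{s{\left(J{\left(8 \right)} \right)}}{-220} + \frac{A{\left(5 \right)}}{X{\left(6,48 \right)}} = \frac{66}{-220} + \frac{-3 - 95}{-51} = 66 \left(- \frac{1}{220}\right) + \left(-3 - 95\right) \left(- \frac{1}{51}\right) = - \frac{3}{10} - - \frac{98}{51} = - \frac{3}{10} + \frac{98}{51} = \frac{827}{510}$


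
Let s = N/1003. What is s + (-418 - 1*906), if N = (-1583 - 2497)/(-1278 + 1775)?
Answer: -38823892/29323 ≈ -1324.0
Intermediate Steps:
N = -4080/497 ≈ -8.2093
s = -240/29323 (s = -4080/497/1003 = -4080/497*1/1003 = -240/29323 ≈ -0.0081847)
s + (-418 - 1*906) = -240/29323 + (-418 - 1*906) = -240/29323 + (-418 - 906) = -240/29323 - 1324 = -38823892/29323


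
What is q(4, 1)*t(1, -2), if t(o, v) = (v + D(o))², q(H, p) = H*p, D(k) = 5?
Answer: 36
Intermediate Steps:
t(o, v) = (5 + v)² (t(o, v) = (v + 5)² = (5 + v)²)
q(4, 1)*t(1, -2) = (4*1)*(5 - 2)² = 4*3² = 4*9 = 36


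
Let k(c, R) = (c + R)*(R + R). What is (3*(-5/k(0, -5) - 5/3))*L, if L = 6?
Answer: -159/5 ≈ -31.800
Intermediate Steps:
k(c, R) = 2*R*(R + c) (k(c, R) = (R + c)*(2*R) = 2*R*(R + c))
(3*(-5/k(0, -5) - 5/3))*L = (3*(-5*(-1/(10*(-5 + 0))) - 5/3))*6 = (3*(-5/(2*(-5)*(-5)) - 5*⅓))*6 = (3*(-5/50 - 5/3))*6 = (3*(-5*1/50 - 5/3))*6 = (3*(-⅒ - 5/3))*6 = (3*(-53/30))*6 = -53/10*6 = -159/5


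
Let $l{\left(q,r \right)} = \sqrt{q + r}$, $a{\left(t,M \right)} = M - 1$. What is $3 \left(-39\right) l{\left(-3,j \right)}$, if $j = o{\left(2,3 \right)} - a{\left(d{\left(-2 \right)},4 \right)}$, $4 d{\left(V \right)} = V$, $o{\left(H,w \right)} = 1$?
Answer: $- 117 i \sqrt{5} \approx - 261.62 i$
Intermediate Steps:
$d{\left(V \right)} = \frac{V}{4}$
$a{\left(t,M \right)} = -1 + M$
$j = -2$ ($j = 1 - \left(-1 + 4\right) = 1 - 3 = -2$)
$3 \left(-39\right) l{\left(-3,j \right)} = 3 \left(-39\right) \sqrt{-3 - 2} = - 117 \sqrt{-5} = - 117 i \sqrt{5}$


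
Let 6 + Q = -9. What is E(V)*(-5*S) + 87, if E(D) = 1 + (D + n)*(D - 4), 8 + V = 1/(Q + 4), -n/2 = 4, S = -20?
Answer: 2376727/121 ≈ 19642.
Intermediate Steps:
n = -8 (n = -2*4 = -8)
Q = -15 (Q = -6 - 9 = -15)
V = -89/11 (V = -8 + 1/(-15 + 4) = -8 + 1/(-11) = -8 - 1/11 = -89/11 ≈ -8.0909)
E(D) = 1 + (-8 + D)*(-4 + D) (E(D) = 1 + (D - 8)*(D - 4) = 1 + (-8 + D)*(-4 + D))
E(V)*(-5*S) + 87 = (33 + (-89/11)² - 12*(-89/11))*(-5*(-20)) + 87 = (33 + 7921/121 + 1068/11)*100 + 87 = (23662/121)*100 + 87 = 2366200/121 + 87 = 2376727/121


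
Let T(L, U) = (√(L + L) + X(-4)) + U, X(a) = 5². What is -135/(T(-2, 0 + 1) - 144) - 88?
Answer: -604867/6964 + 135*I/6964 ≈ -86.856 + 0.019385*I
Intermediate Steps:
X(a) = 25
T(L, U) = 25 + U + √2*√L (T(L, U) = (√(L + L) + 25) + U = (√(2*L) + 25) + U = (√2*√L + 25) + U = (25 + √2*√L) + U = 25 + U + √2*√L)
-135/(T(-2, 0 + 1) - 144) - 88 = -135/((25 + (0 + 1) + √2*√(-2)) - 144) - 88 = -135/((25 + 1 + √2*(I*√2)) - 144) - 88 = -135/((25 + 1 + 2*I) - 144) - 88 = -135/((26 + 2*I) - 144) - 88 = -135*(-118 - 2*I)/13928 - 88 = -88 - 135*(-118 - 2*I)/13928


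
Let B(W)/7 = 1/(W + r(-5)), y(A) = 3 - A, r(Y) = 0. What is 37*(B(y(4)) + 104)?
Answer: 3589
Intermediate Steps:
B(W) = 7/W (B(W) = 7/(W + 0) = 7/W)
37*(B(y(4)) + 104) = 37*(7/(3 - 1*4) + 104) = 37*(7/(3 - 4) + 104) = 37*(7/(-1) + 104) = 37*(7*(-1) + 104) = 37*(-7 + 104) = 37*97 = 3589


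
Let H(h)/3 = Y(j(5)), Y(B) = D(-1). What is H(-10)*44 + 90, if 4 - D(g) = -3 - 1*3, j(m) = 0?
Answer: 1410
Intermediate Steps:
D(g) = 10 (D(g) = 4 - (-3 - 1*3) = 4 - (-3 - 3) = 4 - 1*(-6) = 4 + 6 = 10)
Y(B) = 10
H(h) = 30 (H(h) = 3*10 = 30)
H(-10)*44 + 90 = 30*44 + 90 = 1320 + 90 = 1410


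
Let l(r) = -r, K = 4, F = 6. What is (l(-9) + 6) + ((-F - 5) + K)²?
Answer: 64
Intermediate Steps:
(l(-9) + 6) + ((-F - 5) + K)² = (-1*(-9) + 6) + ((-1*6 - 5) + 4)² = (9 + 6) + ((-6 - 5) + 4)² = 15 + (-11 + 4)² = 15 + (-7)² = 15 + 49 = 64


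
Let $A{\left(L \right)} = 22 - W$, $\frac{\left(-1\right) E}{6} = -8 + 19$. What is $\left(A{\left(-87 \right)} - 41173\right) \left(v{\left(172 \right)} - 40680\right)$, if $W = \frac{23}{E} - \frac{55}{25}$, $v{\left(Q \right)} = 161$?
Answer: $\frac{550207055291}{330} \approx 1.6673 \cdot 10^{9}$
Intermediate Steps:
$E = -66$ ($E = - 6 \left(-8 + 19\right) = \left(-6\right) 11 = -66$)
$W = - \frac{841}{330}$ ($W = \frac{23}{-66} - \frac{55}{25} = 23 \left(- \frac{1}{66}\right) - \frac{11}{5} = - \frac{23}{66} - \frac{11}{5} = - \frac{841}{330} \approx -2.5485$)
$A{\left(L \right)} = \frac{8101}{330}$ ($A{\left(L \right)} = 22 - - \frac{841}{330} = 22 + \frac{841}{330} = \frac{8101}{330}$)
$\left(A{\left(-87 \right)} - 41173\right) \left(v{\left(172 \right)} - 40680\right) = \left(\frac{8101}{330} - 41173\right) \left(161 - 40680\right) = \left(- \frac{13578989}{330}\right) \left(-40519\right) = \frac{550207055291}{330}$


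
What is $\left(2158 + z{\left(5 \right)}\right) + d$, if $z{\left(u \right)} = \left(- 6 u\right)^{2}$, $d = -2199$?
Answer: $859$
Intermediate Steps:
$z{\left(u \right)} = 36 u^{2}$
$\left(2158 + z{\left(5 \right)}\right) + d = \left(2158 + 36 \cdot 5^{2}\right) - 2199 = \left(2158 + 36 \cdot 25\right) - 2199 = \left(2158 + 900\right) - 2199 = 3058 - 2199 = 859$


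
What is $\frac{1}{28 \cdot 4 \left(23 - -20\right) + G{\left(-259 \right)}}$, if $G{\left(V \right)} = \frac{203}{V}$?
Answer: $\frac{37}{178163} \approx 0.00020767$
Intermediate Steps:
$\frac{1}{28 \cdot 4 \left(23 - -20\right) + G{\left(-259 \right)}} = \frac{1}{28 \cdot 4 \left(23 - -20\right) + \frac{203}{-259}} = \frac{1}{112 \left(23 + 20\right) + 203 \left(- \frac{1}{259}\right)} = \frac{1}{112 \cdot 43 - \frac{29}{37}} = \frac{1}{4816 - \frac{29}{37}} = \frac{1}{\frac{178163}{37}} = \frac{37}{178163}$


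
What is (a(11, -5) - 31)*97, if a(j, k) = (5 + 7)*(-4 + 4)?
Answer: -3007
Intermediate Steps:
a(j, k) = 0 (a(j, k) = 12*0 = 0)
(a(11, -5) - 31)*97 = (0 - 31)*97 = -31*97 = -3007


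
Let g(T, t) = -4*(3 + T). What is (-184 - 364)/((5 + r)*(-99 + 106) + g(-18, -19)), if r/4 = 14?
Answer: -548/487 ≈ -1.1253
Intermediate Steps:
r = 56 (r = 4*14 = 56)
g(T, t) = -12 - 4*T
(-184 - 364)/((5 + r)*(-99 + 106) + g(-18, -19)) = (-184 - 364)/((5 + 56)*(-99 + 106) + (-12 - 4*(-18))) = -548/(61*7 + (-12 + 72)) = -548/(427 + 60) = -548/487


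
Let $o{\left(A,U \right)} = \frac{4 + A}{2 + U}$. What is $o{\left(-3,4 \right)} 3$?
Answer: $\frac{1}{2} \approx 0.5$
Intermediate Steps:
$o{\left(A,U \right)} = \frac{4 + A}{2 + U}$
$o{\left(-3,4 \right)} 3 = \frac{4 - 3}{2 + 4} \cdot 3 = \frac{1}{6} \cdot 1 \cdot 3 = \frac{1}{6} \cdot 3 = \frac{1}{2}$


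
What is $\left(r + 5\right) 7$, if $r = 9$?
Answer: $98$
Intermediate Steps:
$\left(r + 5\right) 7 = \left(9 + 5\right) 7 = 14 \cdot 7 = 98$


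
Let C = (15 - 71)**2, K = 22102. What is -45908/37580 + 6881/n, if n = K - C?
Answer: -153025787/178185570 ≈ -0.85880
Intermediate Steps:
C = 3136 (C = (-56)**2 = 3136)
n = 18966 (n = 22102 - 1*3136 = 22102 - 3136 = 18966)
-45908/37580 + 6881/n = -45908/37580 + 6881/18966 = -45908*1/37580 + 6881*(1/18966) = -11477/9395 + 6881/18966 = -153025787/178185570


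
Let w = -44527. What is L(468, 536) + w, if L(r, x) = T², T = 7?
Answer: -44478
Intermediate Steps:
L(r, x) = 49 (L(r, x) = 7² = 49)
L(468, 536) + w = 49 - 44527 = -44478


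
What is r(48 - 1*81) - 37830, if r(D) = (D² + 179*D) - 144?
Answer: -42792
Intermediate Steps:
r(D) = -144 + D² + 179*D
r(48 - 1*81) - 37830 = (-144 + (48 - 1*81)² + 179*(48 - 1*81)) - 37830 = (-144 + (48 - 81)² + 179*(48 - 81)) - 37830 = (-144 + (-33)² + 179*(-33)) - 37830 = (-144 + 1089 - 5907) - 37830 = -4962 - 37830 = -42792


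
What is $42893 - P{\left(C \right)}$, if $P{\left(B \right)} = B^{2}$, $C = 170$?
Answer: $13993$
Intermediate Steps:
$42893 - P{\left(C \right)} = 42893 - 170^{2} = 42893 - 28900 = 13993$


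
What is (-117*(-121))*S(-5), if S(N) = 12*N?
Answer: -849420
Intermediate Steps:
(-117*(-121))*S(-5) = (-117*(-121))*(12*(-5)) = 14157*(-60) = -849420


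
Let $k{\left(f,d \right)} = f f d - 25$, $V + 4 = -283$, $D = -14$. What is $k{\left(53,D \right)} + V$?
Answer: $-39638$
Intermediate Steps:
$V = -287$ ($V = -4 - 283 = -287$)
$k{\left(f,d \right)} = -25 + d f^{2}$ ($k{\left(f,d \right)} = f^{2} d - 25 = d f^{2} - 25 = -25 + d f^{2}$)
$k{\left(53,D \right)} + V = \left(-25 - 14 \cdot 53^{2}\right) - 287 = \left(-25 - 39326\right) - 287 = -39351 - 287 = -39638$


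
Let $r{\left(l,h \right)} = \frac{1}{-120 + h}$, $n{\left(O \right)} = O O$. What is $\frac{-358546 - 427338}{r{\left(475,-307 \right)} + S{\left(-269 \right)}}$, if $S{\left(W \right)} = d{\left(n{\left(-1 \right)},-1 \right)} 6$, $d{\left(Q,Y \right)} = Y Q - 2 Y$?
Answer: $- \frac{335572468}{2561} \approx -1.3103 \cdot 10^{5}$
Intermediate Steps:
$n{\left(O \right)} = O^{2}$
$d{\left(Q,Y \right)} = - 2 Y + Q Y$ ($d{\left(Q,Y \right)} = Q Y - 2 Y = - 2 Y + Q Y$)
$S{\left(W \right)} = 6$ ($S{\left(W \right)} = - (-2 + \left(-1\right)^{2}) 6 = - (-2 + 1) 6 = \left(-1\right) \left(-1\right) 6 = 1 \cdot 6 = 6$)
$\frac{-358546 - 427338}{r{\left(475,-307 \right)} + S{\left(-269 \right)}} = \frac{-358546 - 427338}{\frac{1}{-120 - 307} + 6} = - \frac{785884}{\frac{1}{-427} + 6} = - \frac{785884}{- \frac{1}{427} + 6} = - \frac{785884}{\frac{2561}{427}} = \left(-785884\right) \frac{427}{2561} = - \frac{335572468}{2561}$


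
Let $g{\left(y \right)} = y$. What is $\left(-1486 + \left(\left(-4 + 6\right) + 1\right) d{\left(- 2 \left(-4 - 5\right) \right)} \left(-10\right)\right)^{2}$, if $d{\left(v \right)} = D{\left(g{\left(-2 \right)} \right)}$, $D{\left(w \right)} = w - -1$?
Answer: $2119936$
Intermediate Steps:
$D{\left(w \right)} = 1 + w$ ($D{\left(w \right)} = w + 1 = 1 + w$)
$d{\left(v \right)} = -1$ ($d{\left(v \right)} = 1 - 2 = -1$)
$\left(-1486 + \left(\left(-4 + 6\right) + 1\right) d{\left(- 2 \left(-4 - 5\right) \right)} \left(-10\right)\right)^{2} = \left(-1486 + \left(\left(-4 + 6\right) + 1\right) \left(-1\right) \left(-10\right)\right)^{2} = \left(-1486 + \left(2 + 1\right) \left(-1\right) \left(-10\right)\right)^{2} = \left(-1486 + 3 \left(-1\right) \left(-10\right)\right)^{2} = \left(-1486 - -30\right)^{2} = \left(-1486 + 30\right)^{2} = \left(-1456\right)^{2} = 2119936$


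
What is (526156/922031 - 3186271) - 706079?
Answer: -3588866836694/922031 ≈ -3.8923e+6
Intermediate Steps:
(526156/922031 - 3186271) - 706079 = -2937840110245/922031 - 706079 = -3588866836694/922031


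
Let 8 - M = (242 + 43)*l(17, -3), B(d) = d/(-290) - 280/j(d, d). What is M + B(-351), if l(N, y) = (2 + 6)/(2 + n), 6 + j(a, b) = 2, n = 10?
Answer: -32129/290 ≈ -110.79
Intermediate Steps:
j(a, b) = -4 (j(a, b) = -6 + 2 = -4)
l(N, y) = ⅔ (l(N, y) = (2 + 6)/(2 + 10) = 8/12 = 8*(1/12) = ⅔)
B(d) = 70 - d/290 (B(d) = d/(-290) - 280/(-4) = d*(-1/290) - 280*(-¼) = -d/290 + 70 = 70 - d/290)
M = -182 (M = 8 - (242 + 43)*2/3 = 8 - 285*2/3 = 8 - 1*190 = 8 - 190 = -182)
M + B(-351) = -182 + (70 - 1/290*(-351)) = -182 + (70 + 351/290) = -182 + 20651/290 = -32129/290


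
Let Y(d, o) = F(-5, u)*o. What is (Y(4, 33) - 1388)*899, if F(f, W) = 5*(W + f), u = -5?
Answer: -2731162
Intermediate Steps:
F(f, W) = 5*W + 5*f
Y(d, o) = -50*o (Y(d, o) = (5*(-5) + 5*(-5))*o = (-25 - 25)*o = -50*o)
(Y(4, 33) - 1388)*899 = (-50*33 - 1388)*899 = (-1650 - 1388)*899 = -3038*899 = -2731162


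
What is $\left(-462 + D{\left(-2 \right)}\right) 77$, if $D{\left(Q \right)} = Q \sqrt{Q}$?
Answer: $-35574 - 154 i \sqrt{2} \approx -35574.0 - 217.79 i$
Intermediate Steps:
$D{\left(Q \right)} = Q^{\frac{3}{2}}$
$\left(-462 + D{\left(-2 \right)}\right) 77 = \left(-462 + \left(-2\right)^{\frac{3}{2}}\right) 77 = \left(-462 - 2 i \sqrt{2}\right) 77 = -35574 - 154 i \sqrt{2}$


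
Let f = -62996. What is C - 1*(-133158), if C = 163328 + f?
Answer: 233490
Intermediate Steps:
C = 100332 (C = 163328 - 62996 = 100332)
C - 1*(-133158) = 100332 - 1*(-133158) = 100332 + 133158 = 233490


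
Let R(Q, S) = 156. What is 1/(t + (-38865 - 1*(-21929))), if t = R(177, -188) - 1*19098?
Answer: -1/35878 ≈ -2.7872e-5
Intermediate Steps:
t = -18942 (t = 156 - 1*19098 = 156 - 19098 = -18942)
1/(t + (-38865 - 1*(-21929))) = 1/(-18942 + (-38865 - 1*(-21929))) = 1/(-18942 + (-38865 + 21929)) = 1/(-18942 - 16936) = 1/(-35878) = -1/35878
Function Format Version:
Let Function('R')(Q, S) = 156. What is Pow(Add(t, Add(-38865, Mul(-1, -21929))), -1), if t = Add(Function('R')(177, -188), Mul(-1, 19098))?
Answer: Rational(-1, 35878) ≈ -2.7872e-5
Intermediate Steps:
t = -18942 (t = Add(156, Mul(-1, 19098)) = Add(156, -19098) = -18942)
Pow(Add(t, Add(-38865, Mul(-1, -21929))), -1) = Pow(Add(-18942, Add(-38865, Mul(-1, -21929))), -1) = Pow(Add(-18942, Add(-38865, 21929)), -1) = Pow(Add(-18942, -16936), -1) = Pow(-35878, -1) = Rational(-1, 35878)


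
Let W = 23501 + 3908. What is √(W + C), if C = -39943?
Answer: I*√12534 ≈ 111.96*I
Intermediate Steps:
W = 27409
√(W + C) = √(27409 - 39943) = √(-12534) = I*√12534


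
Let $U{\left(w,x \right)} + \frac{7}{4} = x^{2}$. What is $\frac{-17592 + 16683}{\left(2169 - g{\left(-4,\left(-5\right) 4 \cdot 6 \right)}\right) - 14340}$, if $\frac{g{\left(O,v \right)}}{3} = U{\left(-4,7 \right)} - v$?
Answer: $\frac{1212}{16897} \approx 0.071729$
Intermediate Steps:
$U{\left(w,x \right)} = - \frac{7}{4} + x^{2}$
$g{\left(O,v \right)} = \frac{567}{4} - 3 v$ ($g{\left(O,v \right)} = 3 \left(\left(- \frac{7}{4} + 7^{2}\right) - v\right) = 3 \left(\left(- \frac{7}{4} + 49\right) - v\right) = 3 \left(\frac{189}{4} - v\right) = \frac{567}{4} - 3 v$)
$\frac{-17592 + 16683}{\left(2169 - g{\left(-4,\left(-5\right) 4 \cdot 6 \right)}\right) - 14340} = \frac{-17592 + 16683}{\left(2169 - \left(\frac{567}{4} - 3 \left(-5\right) 4 \cdot 6\right)\right) - 14340} = - \frac{909}{\left(2169 - \left(\frac{567}{4} - 3 \left(\left(-20\right) 6\right)\right)\right) - 14340} = - \frac{909}{\left(2169 - \left(\frac{567}{4} - -360\right)\right) - 14340} = - \frac{909}{\left(2169 - \left(\frac{567}{4} + 360\right)\right) - 14340} = - \frac{909}{\left(2169 - \frac{2007}{4}\right) - 14340} = - \frac{909}{\frac{6669}{4} - 14340} = - \frac{909}{- \frac{50691}{4}} = \left(-909\right) \left(- \frac{4}{50691}\right) = \frac{1212}{16897}$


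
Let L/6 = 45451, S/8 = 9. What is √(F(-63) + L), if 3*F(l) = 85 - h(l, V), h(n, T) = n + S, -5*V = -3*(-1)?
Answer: √2454582/3 ≈ 522.24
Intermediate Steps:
S = 72 (S = 8*9 = 72)
L = 272706 (L = 6*45451 = 272706)
V = -⅗ (V = -(-3)*(-1)/5 = -⅕*3 = -⅗ ≈ -0.60000)
h(n, T) = 72 + n (h(n, T) = n + 72 = 72 + n)
F(l) = 13/3 - l/3 (F(l) = (85 - (72 + l))/3 = (85 + (-72 - l))/3 = (13 - l)/3 = 13/3 - l/3)
√(F(-63) + L) = √((13/3 - ⅓*(-63)) + 272706) = √((13/3 + 21) + 272706) = √(76/3 + 272706) = √(818194/3) = √2454582/3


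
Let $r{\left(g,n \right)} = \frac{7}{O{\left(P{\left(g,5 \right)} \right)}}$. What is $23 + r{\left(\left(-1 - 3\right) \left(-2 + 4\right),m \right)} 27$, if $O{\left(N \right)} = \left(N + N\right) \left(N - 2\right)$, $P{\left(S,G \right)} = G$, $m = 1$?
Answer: $\frac{293}{10} \approx 29.3$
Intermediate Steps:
$O{\left(N \right)} = 2 N \left(-2 + N\right)$
$r{\left(g,n \right)} = \frac{7}{30}$ ($r{\left(g,n \right)} = \frac{7}{2 \cdot 5 \left(-2 + 5\right)} = \frac{7}{2 \cdot 5 \cdot 3} = \frac{7}{30}$)
$23 + r{\left(\left(-1 - 3\right) \left(-2 + 4\right),m \right)} 27 = 23 + \frac{7}{30} \cdot 27 = 23 + \frac{63}{10} = \frac{293}{10}$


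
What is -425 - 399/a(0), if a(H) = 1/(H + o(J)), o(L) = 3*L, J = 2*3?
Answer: -7607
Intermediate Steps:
J = 6
a(H) = 1/(18 + H) (a(H) = 1/(H + 3*6) = 1/(H + 18) = 1/(18 + H))
-425 - 399/a(0) = -425 - 399/(1/(18 + 0)) = -425 - 399/(1/18) = -425 - 399/1/18 = -425 - 399*18 = -425 - 7182 = -7607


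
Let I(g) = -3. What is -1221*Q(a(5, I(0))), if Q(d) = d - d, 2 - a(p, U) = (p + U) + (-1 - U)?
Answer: 0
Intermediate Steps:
a(p, U) = 3 - p (a(p, U) = 2 - ((p + U) + (-1 - U)) = 2 - ((U + p) + (-1 - U)) = 2 - (-1 + p) = 2 + (1 - p) = 3 - p)
Q(d) = 0
-1221*Q(a(5, I(0))) = -1221*0 = 0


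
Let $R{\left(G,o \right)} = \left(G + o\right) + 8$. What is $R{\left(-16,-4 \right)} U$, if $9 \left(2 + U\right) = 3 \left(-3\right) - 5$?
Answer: $\frac{128}{3} \approx 42.667$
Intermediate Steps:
$U = - \frac{32}{9}$ ($U = -2 + \frac{3 \left(-3\right) - 5}{9} = -2 + \frac{-9 - 5}{9} = -2 + \frac{1}{9} \left(-14\right) = -2 - \frac{14}{9} = - \frac{32}{9} \approx -3.5556$)
$R{\left(G,o \right)} = 8 + G + o$
$R{\left(-16,-4 \right)} U = \left(8 - 16 - 4\right) \left(- \frac{32}{9}\right) = \left(-12\right) \left(- \frac{32}{9}\right) = \frac{128}{3}$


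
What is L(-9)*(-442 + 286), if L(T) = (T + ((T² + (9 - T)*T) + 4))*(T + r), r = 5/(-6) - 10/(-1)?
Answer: 2236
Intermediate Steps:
r = 55/6 (r = 5*(-⅙) - 10*(-1) = -⅚ + 10 = 55/6 ≈ 9.1667)
L(T) = (55/6 + T)*(4 + T + T² + T*(9 - T)) (L(T) = (T + ((T² + (9 - T)*T) + 4))*(T + 55/6) = (T + ((T² + T*(9 - T)) + 4))*(55/6 + T) = (T + (4 + T² + T*(9 - T)))*(55/6 + T) = (4 + T + T² + T*(9 - T))*(55/6 + T) = (55/6 + T)*(4 + T + T² + T*(9 - T)))
L(-9)*(-442 + 286) = (110/3 + 10*(-9)² + (287/3)*(-9))*(-442 + 286) = (110/3 + 10*81 - 861)*(-156) = (110/3 + 810 - 861)*(-156) = -43/3*(-156) = 2236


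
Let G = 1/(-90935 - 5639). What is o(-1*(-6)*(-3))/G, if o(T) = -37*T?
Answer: -64318284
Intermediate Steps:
G = -1/96574 (G = 1/(-96574) = -1/96574 ≈ -1.0355e-5)
o(-1*(-6)*(-3))/G = (-37*(-1*(-6))*(-3))/(-1/96574) = -222*(-3)*(-96574) = -37*(-18)*(-96574) = 666*(-96574) = -64318284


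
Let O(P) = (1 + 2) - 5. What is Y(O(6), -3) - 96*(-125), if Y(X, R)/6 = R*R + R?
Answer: 12036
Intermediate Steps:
O(P) = -2 (O(P) = 3 - 5 = -2)
Y(X, R) = 6*R + 6*R**2 (Y(X, R) = 6*(R*R + R) = 6*(R**2 + R) = 6*(R + R**2) = 6*R + 6*R**2)
Y(O(6), -3) - 96*(-125) = 6*(-3)*(1 - 3) - 96*(-125) = 6*(-3)*(-2) + 12000 = 36 + 12000 = 12036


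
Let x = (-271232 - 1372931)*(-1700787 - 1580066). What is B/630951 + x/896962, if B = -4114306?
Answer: 3403508228091029717/565939070862 ≈ 6.0139e+6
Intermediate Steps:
x = 5394257111039 (x = -1644163*(-3280853) = 5394257111039)
B/630951 + x/896962 = -4114306/630951 + 5394257111039/896962 = 3403508228091029717/565939070862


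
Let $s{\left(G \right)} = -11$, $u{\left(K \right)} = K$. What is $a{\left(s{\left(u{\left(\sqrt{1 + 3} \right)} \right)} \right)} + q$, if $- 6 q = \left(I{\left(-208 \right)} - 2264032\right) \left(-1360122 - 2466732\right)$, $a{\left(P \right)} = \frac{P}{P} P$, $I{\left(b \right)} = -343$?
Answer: $-1444238754386$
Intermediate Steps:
$a{\left(P \right)} = P$ ($a{\left(P \right)} = 1 P = P$)
$q = -1444238754375$ ($q = - \frac{\left(-343 - 2264032\right) \left(-1360122 - 2466732\right)}{6} = - \frac{\left(-2264375\right) \left(-3826854\right)}{6} = \left(- \frac{1}{6}\right) 8665432526250 = -1444238754375$)
$a{\left(s{\left(u{\left(\sqrt{1 + 3} \right)} \right)} \right)} + q = -11 - 1444238754375 = -1444238754386$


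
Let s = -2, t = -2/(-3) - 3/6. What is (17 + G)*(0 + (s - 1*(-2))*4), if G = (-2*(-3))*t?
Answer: 0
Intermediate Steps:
t = ⅙ (t = -2*(-⅓) - 3*⅙ = ⅔ - ½ = ⅙ ≈ 0.16667)
G = 1 (G = -2*(-3)*(⅙) = 6*(⅙) = 1)
(17 + G)*(0 + (s - 1*(-2))*4) = (17 + 1)*(0 + (-2 - 1*(-2))*4) = 18*(0 + (-2 + 2)*4) = 18*(0 + 0*4) = 18*(0 + 0) = 18*0 = 0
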